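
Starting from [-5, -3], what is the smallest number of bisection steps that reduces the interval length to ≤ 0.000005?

19

Width after n steps is 2/2^n. Need 2^n ≥ 2/0.000005 = 400000.
2^18 = 262144 < 400000 ≤ 2^19 = 524288, so n = 19.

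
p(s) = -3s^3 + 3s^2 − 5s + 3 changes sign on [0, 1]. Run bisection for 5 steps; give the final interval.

m = 0.5, p(m) = 0.875 (+); new bracket [0.5, 1]
m = 0.75, p(m) = -0.328125 (−); new bracket [0.5, 0.75]
m = 0.625, p(m) = 0.314453 (+); new bracket [0.625, 0.75]
m = 0.6875, p(m) = 0.0056 (+); new bracket [0.6875, 0.75]
m = 0.71875, p(m) = -0.1579 (−); new bracket [0.6875, 0.71875]

[0.6875, 0.71875]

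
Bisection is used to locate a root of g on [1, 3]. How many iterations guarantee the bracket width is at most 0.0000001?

Width after n steps is 2/2^n. Need 2^n ≥ 2/0.0000001 = 20000000.
2^24 = 16777216 < 20000000 ≤ 2^25 = 33554432, so n = 25.

25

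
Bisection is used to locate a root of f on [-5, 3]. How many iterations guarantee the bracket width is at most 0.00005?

Width after n steps is 8/2^n. Need 2^n ≥ 8/0.00005 = 160000.
2^17 = 131072 < 160000 ≤ 2^18 = 262144, so n = 18.

18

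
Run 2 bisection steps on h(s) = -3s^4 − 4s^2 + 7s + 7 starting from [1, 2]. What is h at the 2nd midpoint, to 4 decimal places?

2.1758

s = 1.5 gives h = -6.6875, negative; keep [1, 1.5]
s = 1.25 gives h = 2.175781, positive; keep [1.25, 1.5]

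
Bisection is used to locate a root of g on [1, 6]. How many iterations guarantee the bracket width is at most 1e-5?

19

Width after n steps is 5/2^n. Need 2^n ≥ 5/1e-5 = 500000.
2^18 = 262144 < 500000 ≤ 2^19 = 524288, so n = 19.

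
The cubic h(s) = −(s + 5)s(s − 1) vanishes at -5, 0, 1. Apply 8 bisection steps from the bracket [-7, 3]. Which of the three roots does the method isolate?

-5

midpoint -2: h = -18 < 0 → [-7, -2]
midpoint -4.5: h = -12.375 < 0 → [-7, -4.5]
midpoint -5.75: h = 29.109375 > 0 → [-5.75, -4.5]
midpoint -5.125: h = 3.9238 > 0 → [-5.125, -4.5]
midpoint -4.8125: h = -5.2449 < 0 → [-5.125, -4.8125]
midpoint -4.96875: h = -0.9268 < 0 → [-5.125, -4.96875]
midpoint -5.046875: h = 1.4305 > 0 → [-5.046875, -4.96875]
midpoint -5.0078125: h = 0.235 > 0 → [-5.0078125, -4.96875]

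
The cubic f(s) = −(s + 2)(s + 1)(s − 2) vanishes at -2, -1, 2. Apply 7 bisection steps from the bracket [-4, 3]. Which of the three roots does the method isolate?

m = -0.5, f(m) = 1.875 (+); new bracket [-0.5, 3]
m = 1.25, f(m) = 5.484375 (+); new bracket [1.25, 3]
m = 2.125, f(m) = -1.611328 (−); new bracket [1.25, 2.125]
m = 1.6875, f(m) = 3.0969 (+); new bracket [1.6875, 2.125]
m = 1.90625, f(m) = 1.0643 (+); new bracket [1.90625, 2.125]
m = 2.015625, f(m) = -0.1892 (−); new bracket [1.90625, 2.015625]
m = 1.9609375, f(m) = 0.4581 (+); new bracket [1.9609375, 2.015625]

2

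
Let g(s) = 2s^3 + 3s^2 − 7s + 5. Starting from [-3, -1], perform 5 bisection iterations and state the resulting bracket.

[-3, -2.9375]

midpoint -2: g = 15 > 0 → [-3, -2]
midpoint -2.5: g = 10 > 0 → [-3, -2.5]
midpoint -2.75: g = 5.34375 > 0 → [-3, -2.75]
midpoint -2.875: g = 2.3945 > 0 → [-3, -2.875]
midpoint -2.9375: g = 0.7544 > 0 → [-3, -2.9375]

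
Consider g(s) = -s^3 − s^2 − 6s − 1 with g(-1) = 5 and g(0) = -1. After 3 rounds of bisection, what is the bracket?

midpoint -0.5: g = 1.875 > 0 → [-0.5, 0]
midpoint -0.25: g = 0.453125 > 0 → [-0.25, 0]
midpoint -0.125: g = -0.263672 < 0 → [-0.25, -0.125]

[-0.25, -0.125]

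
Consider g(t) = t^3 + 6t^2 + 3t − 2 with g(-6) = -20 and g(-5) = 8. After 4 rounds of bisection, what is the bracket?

m = -5.5, g(m) = -3.375 (−); new bracket [-5.5, -5]
m = -5.25, g(m) = 2.921875 (+); new bracket [-5.5, -5.25]
m = -5.375, g(m) = -0.068359 (−); new bracket [-5.375, -5.25]
m = -5.3125, g(m) = 1.4656 (+); new bracket [-5.375, -5.3125]

[-5.375, -5.3125]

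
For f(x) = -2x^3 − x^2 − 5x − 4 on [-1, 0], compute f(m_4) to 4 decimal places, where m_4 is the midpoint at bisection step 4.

-0.3853

f(-0.5) = -1.5 < 0, so the root lies in [-1, -0.5]
f(-0.75) = 0.03125 > 0, so the root lies in [-0.75, -0.5]
f(-0.625) = -0.777344 < 0, so the root lies in [-0.75, -0.625]
f(-0.6875) = -0.3853 < 0, so the root lies in [-0.75, -0.6875]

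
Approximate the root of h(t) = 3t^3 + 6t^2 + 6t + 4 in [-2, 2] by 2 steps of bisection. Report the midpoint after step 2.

-1

h(0) = 4 > 0, so the root lies in [-2, 0]
h(-1) = 1 > 0, so the root lies in [-2, -1]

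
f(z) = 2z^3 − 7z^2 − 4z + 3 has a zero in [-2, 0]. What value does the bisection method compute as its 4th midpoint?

-0.875

f(-1) = -2 < 0, so the root lies in [-1, 0]
f(-0.5) = 3 > 0, so the root lies in [-1, -0.5]
f(-0.75) = 1.21875 > 0, so the root lies in [-1, -0.75]
f(-0.875) = -0.1992 < 0, so the root lies in [-0.875, -0.75]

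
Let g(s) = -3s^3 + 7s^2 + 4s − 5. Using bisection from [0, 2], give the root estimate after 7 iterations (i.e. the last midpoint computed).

s = 1 gives g = 3, positive; keep [0, 1]
s = 0.5 gives g = -1.625, negative; keep [0.5, 1]
s = 0.75 gives g = 0.671875, positive; keep [0.5, 0.75]
s = 0.625 gives g = -0.498, negative; keep [0.625, 0.75]
s = 0.6875 gives g = 0.0837, positive; keep [0.625, 0.6875]
s = 0.65625 gives g = -0.2082, negative; keep [0.65625, 0.6875]
s = 0.671875 gives g = -0.0625, negative; keep [0.671875, 0.6875]

0.671875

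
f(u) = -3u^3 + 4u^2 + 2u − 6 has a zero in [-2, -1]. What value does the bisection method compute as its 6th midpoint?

-1.078125

m = -1.5, f(m) = 10.125 (+); new bracket [-1.5, -1]
m = -1.25, f(m) = 3.609375 (+); new bracket [-1.25, -1]
m = -1.125, f(m) = 1.083984 (+); new bracket [-1.125, -1]
m = -1.0625, f(m) = -0.011 (−); new bracket [-1.125, -1.0625]
m = -1.09375, f(m) = 0.523 (+); new bracket [-1.09375, -1.0625]
m = -1.078125, f(m) = 0.2527 (+); new bracket [-1.078125, -1.0625]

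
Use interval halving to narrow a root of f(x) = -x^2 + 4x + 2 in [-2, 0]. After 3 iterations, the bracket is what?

f(-1) = -3 < 0, so the root lies in [-1, 0]
f(-0.5) = -0.25 < 0, so the root lies in [-0.5, 0]
f(-0.25) = 0.9375 > 0, so the root lies in [-0.5, -0.25]

[-0.5, -0.25]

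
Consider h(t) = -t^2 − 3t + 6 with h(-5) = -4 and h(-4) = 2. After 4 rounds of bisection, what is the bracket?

[-4.375, -4.3125]

t = -4.5 gives h = -0.75, negative; keep [-4.5, -4]
t = -4.25 gives h = 0.6875, positive; keep [-4.5, -4.25]
t = -4.375 gives h = -0.015625, negative; keep [-4.375, -4.25]
t = -4.3125 gives h = 0.3398, positive; keep [-4.375, -4.3125]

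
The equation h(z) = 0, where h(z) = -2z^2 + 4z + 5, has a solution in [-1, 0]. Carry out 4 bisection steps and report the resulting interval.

[-0.875, -0.8125]

midpoint -0.5: h = 2.5 > 0 → [-1, -0.5]
midpoint -0.75: h = 0.875 > 0 → [-1, -0.75]
midpoint -0.875: h = -0.03125 < 0 → [-0.875, -0.75]
midpoint -0.8125: h = 0.4297 > 0 → [-0.875, -0.8125]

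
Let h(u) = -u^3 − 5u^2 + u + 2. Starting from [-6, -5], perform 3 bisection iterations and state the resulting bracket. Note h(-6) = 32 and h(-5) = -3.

midpoint -5.5: h = 11.625 > 0 → [-5.5, -5]
midpoint -5.25: h = 3.640625 > 0 → [-5.25, -5]
midpoint -5.125: h = 0.158203 > 0 → [-5.125, -5]

[-5.125, -5]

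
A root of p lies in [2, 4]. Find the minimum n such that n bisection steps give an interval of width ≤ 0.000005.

Width after n steps is 2/2^n. Need 2^n ≥ 2/0.000005 = 400000.
2^18 = 262144 < 400000 ≤ 2^19 = 524288, so n = 19.

19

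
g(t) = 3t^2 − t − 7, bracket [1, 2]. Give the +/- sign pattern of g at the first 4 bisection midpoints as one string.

-+--

midpoint 1.5: g = -1.75 < 0 → [1.5, 2]
midpoint 1.75: g = 0.4375 > 0 → [1.5, 1.75]
midpoint 1.625: g = -0.703125 < 0 → [1.625, 1.75]
midpoint 1.6875: g = -0.1445 < 0 → [1.6875, 1.75]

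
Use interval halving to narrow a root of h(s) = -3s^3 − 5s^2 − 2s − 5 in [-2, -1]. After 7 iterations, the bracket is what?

[-1.8125, -1.8046875]

h(-1.5) = -3.125 < 0, so the root lies in [-2, -1.5]
h(-1.75) = -0.734375 < 0, so the root lies in [-2, -1.75]
h(-1.875) = 0.947266 > 0, so the root lies in [-1.875, -1.75]
h(-1.8125) = 0.0623 > 0, so the root lies in [-1.8125, -1.75]
h(-1.78125) = -0.3468 < 0, so the root lies in [-1.8125, -1.78125]
h(-1.796875) = -0.145 < 0, so the root lies in [-1.8125, -1.796875]
h(-1.8046875) = -0.0421 < 0, so the root lies in [-1.8125, -1.8046875]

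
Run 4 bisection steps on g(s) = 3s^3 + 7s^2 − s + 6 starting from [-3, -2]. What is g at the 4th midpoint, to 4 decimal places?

1.0134

s = -2.5 gives g = 5.375, positive; keep [-3, -2.5]
s = -2.75 gives g = -0.703125, negative; keep [-2.75, -2.5]
s = -2.625 gives g = 2.595703, positive; keep [-2.75, -2.625]
s = -2.6875 gives g = 1.0134, positive; keep [-2.75, -2.6875]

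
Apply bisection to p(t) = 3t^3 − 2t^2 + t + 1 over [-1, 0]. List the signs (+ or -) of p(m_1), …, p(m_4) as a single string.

-++-

t = -0.5 gives p = -0.375, negative; keep [-0.5, 0]
t = -0.25 gives p = 0.578125, positive; keep [-0.5, -0.25]
t = -0.375 gives p = 0.185547, positive; keep [-0.5, -0.375]
t = -0.4375 gives p = -0.0715, negative; keep [-0.4375, -0.375]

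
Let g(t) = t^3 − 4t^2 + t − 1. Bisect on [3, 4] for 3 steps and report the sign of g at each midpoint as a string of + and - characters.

midpoint 3.5: g = -3.625 < 0 → [3.5, 4]
midpoint 3.75: g = -0.765625 < 0 → [3.75, 4]
midpoint 3.875: g = 0.998047 > 0 → [3.75, 3.875]

--+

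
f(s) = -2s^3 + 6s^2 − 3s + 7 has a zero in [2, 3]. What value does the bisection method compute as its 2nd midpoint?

midpoint 2.5: f = 5.75 > 0 → [2.5, 3]
midpoint 2.75: f = 2.53125 > 0 → [2.75, 3]

2.75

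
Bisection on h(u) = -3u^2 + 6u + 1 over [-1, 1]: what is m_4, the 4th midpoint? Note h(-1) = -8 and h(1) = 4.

h(0) = 1 > 0, so the root lies in [-1, 0]
h(-0.5) = -2.75 < 0, so the root lies in [-0.5, 0]
h(-0.25) = -0.6875 < 0, so the root lies in [-0.25, 0]
h(-0.125) = 0.2031 > 0, so the root lies in [-0.25, -0.125]

-0.125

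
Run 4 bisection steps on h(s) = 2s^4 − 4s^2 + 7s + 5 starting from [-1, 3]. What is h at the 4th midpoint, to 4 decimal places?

m = 1, h(m) = 10 (+); new bracket [-1, 1]
m = 0, h(m) = 5 (+); new bracket [-1, 0]
m = -0.5, h(m) = 0.625 (+); new bracket [-1, -0.5]
m = -0.75, h(m) = -1.8672 (−); new bracket [-0.75, -0.5]

-1.8672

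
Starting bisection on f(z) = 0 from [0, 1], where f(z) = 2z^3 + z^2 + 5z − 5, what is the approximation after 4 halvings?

0.6875

midpoint 0.5: f = -2 < 0 → [0.5, 1]
midpoint 0.75: f = 0.15625 > 0 → [0.5, 0.75]
midpoint 0.625: f = -0.996094 < 0 → [0.625, 0.75]
midpoint 0.6875: f = -0.4399 < 0 → [0.6875, 0.75]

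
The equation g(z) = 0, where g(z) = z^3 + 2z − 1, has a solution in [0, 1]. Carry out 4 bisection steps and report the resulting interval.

[0.4375, 0.5]

z = 0.5 gives g = 0.125, positive; keep [0, 0.5]
z = 0.25 gives g = -0.484375, negative; keep [0.25, 0.5]
z = 0.375 gives g = -0.197266, negative; keep [0.375, 0.5]
z = 0.4375 gives g = -0.0413, negative; keep [0.4375, 0.5]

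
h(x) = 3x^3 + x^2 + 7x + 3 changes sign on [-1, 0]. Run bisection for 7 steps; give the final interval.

[-0.421875, -0.4140625]

midpoint -0.5: h = -0.625 < 0 → [-0.5, 0]
midpoint -0.25: h = 1.265625 > 0 → [-0.5, -0.25]
midpoint -0.375: h = 0.357422 > 0 → [-0.5, -0.375]
midpoint -0.4375: h = -0.1223 < 0 → [-0.4375, -0.375]
midpoint -0.40625: h = 0.1201 > 0 → [-0.4375, -0.40625]
midpoint -0.421875: h = -0.0004 < 0 → [-0.421875, -0.40625]
midpoint -0.4140625: h = 0.06 > 0 → [-0.421875, -0.4140625]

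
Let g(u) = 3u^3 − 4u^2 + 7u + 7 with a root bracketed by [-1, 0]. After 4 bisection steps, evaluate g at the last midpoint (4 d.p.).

-0.6780

u = -0.5 gives g = 2.125, positive; keep [-1, -0.5]
u = -0.75 gives g = -1.765625, negative; keep [-0.75, -0.5]
u = -0.625 gives g = 0.330078, positive; keep [-0.75, -0.625]
u = -0.6875 gives g = -0.678, negative; keep [-0.6875, -0.625]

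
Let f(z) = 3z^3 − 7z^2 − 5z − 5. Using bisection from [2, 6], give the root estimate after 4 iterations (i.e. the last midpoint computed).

m = 4, f(m) = 55 (+); new bracket [2, 4]
m = 3, f(m) = -2 (−); new bracket [3, 4]
m = 3.5, f(m) = 20.375 (+); new bracket [3, 3.5]
m = 3.25, f(m) = 7.7969 (+); new bracket [3, 3.25]

3.25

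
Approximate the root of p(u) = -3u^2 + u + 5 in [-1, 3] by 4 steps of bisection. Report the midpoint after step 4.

m = 1, p(m) = 3 (+); new bracket [1, 3]
m = 2, p(m) = -5 (−); new bracket [1, 2]
m = 1.5, p(m) = -0.25 (−); new bracket [1, 1.5]
m = 1.25, p(m) = 1.5625 (+); new bracket [1.25, 1.5]

1.25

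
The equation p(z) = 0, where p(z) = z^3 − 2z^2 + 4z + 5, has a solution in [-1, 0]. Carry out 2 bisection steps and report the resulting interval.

[-1, -0.75]

z = -0.5 gives p = 2.375, positive; keep [-1, -0.5]
z = -0.75 gives p = 0.453125, positive; keep [-1, -0.75]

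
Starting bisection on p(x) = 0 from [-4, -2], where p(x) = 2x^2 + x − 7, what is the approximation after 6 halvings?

p(-3) = 8 > 0, so the root lies in [-3, -2]
p(-2.5) = 3 > 0, so the root lies in [-2.5, -2]
p(-2.25) = 0.875 > 0, so the root lies in [-2.25, -2]
p(-2.125) = -0.0938 < 0, so the root lies in [-2.25, -2.125]
p(-2.1875) = 0.3828 > 0, so the root lies in [-2.1875, -2.125]
p(-2.15625) = 0.1426 > 0, so the root lies in [-2.15625, -2.125]

-2.15625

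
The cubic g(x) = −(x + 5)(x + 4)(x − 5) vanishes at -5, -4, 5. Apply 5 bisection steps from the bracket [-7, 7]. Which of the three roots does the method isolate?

5

g(0) = 100 > 0, so the root lies in [0, 7]
g(3.5) = 95.625 > 0, so the root lies in [3.5, 7]
g(5.25) = -23.703125 < 0, so the root lies in [3.5, 5.25]
g(4.375) = 49.0723 > 0, so the root lies in [4.375, 5.25]
g(4.8125) = 16.2136 > 0, so the root lies in [4.8125, 5.25]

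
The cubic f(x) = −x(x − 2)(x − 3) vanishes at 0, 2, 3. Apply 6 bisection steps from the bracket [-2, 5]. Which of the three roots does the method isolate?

0

midpoint 1.5: f = -1.125 < 0 → [-2, 1.5]
midpoint -0.25: f = 1.828125 > 0 → [-0.25, 1.5]
midpoint 0.625: f = -2.041016 < 0 → [-0.25, 0.625]
midpoint 0.1875: f = -0.9558 < 0 → [-0.25, 0.1875]
midpoint -0.03125: f = 0.1924 > 0 → [-0.03125, 0.1875]
midpoint 0.078125: f = -0.4387 < 0 → [-0.03125, 0.078125]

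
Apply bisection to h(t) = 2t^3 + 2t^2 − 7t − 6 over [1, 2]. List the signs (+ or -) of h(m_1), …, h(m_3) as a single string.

--+

t = 1.5 gives h = -5.25, negative; keep [1.5, 2]
t = 1.75 gives h = -1.40625, negative; keep [1.75, 2]
t = 1.875 gives h = 1.089844, positive; keep [1.75, 1.875]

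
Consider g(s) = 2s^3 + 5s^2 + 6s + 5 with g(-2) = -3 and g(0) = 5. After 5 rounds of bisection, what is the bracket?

[-1.625, -1.5625]

midpoint -1: g = 2 > 0 → [-2, -1]
midpoint -1.5: g = 0.5 > 0 → [-2, -1.5]
midpoint -1.75: g = -0.90625 < 0 → [-1.75, -1.5]
midpoint -1.625: g = -0.1289 < 0 → [-1.625, -1.5]
midpoint -1.5625: g = 0.2026 > 0 → [-1.625, -1.5625]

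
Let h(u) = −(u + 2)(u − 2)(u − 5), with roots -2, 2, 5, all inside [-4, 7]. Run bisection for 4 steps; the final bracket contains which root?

-2

h(1.5) = -6.125 < 0, so the root lies in [-4, 1.5]
h(-1.25) = -15.234375 < 0, so the root lies in [-4, -1.25]
h(-2.625) = 22.041016 > 0, so the root lies in [-2.625, -1.25]
h(-1.9375) = -1.7073 < 0, so the root lies in [-2.625, -1.9375]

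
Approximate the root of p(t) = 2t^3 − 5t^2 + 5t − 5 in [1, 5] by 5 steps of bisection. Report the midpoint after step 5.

1.875

midpoint 3: p = 19 > 0 → [1, 3]
midpoint 2: p = 1 > 0 → [1, 2]
midpoint 1.5: p = -2 < 0 → [1.5, 2]
midpoint 1.75: p = -0.8438 < 0 → [1.75, 2]
midpoint 1.875: p = -0.0195 < 0 → [1.875, 2]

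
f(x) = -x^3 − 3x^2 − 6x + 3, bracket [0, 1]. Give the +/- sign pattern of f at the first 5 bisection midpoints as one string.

m = 0.5, f(m) = -0.875 (−); new bracket [0, 0.5]
m = 0.25, f(m) = 1.296875 (+); new bracket [0.25, 0.5]
m = 0.375, f(m) = 0.275391 (+); new bracket [0.375, 0.5]
m = 0.4375, f(m) = -0.283 (−); new bracket [0.375, 0.4375]
m = 0.40625, f(m) = 0.0003 (+); new bracket [0.40625, 0.4375]

-++-+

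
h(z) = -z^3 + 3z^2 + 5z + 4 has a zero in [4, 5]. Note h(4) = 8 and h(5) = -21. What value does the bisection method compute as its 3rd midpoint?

z = 4.5 gives h = -3.875, negative; keep [4, 4.5]
z = 4.25 gives h = 2.671875, positive; keep [4.25, 4.5]
z = 4.375 gives h = -0.443359, negative; keep [4.25, 4.375]

4.375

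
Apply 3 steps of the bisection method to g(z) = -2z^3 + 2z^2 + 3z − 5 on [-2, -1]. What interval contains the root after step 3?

midpoint -1.5: g = 1.75 > 0 → [-1.5, -1]
midpoint -1.25: g = -1.71875 < 0 → [-1.5, -1.25]
midpoint -1.375: g = -0.144531 < 0 → [-1.5, -1.375]

[-1.5, -1.375]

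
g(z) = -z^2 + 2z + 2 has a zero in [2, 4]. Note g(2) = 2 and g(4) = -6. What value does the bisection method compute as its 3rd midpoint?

2.75

z = 3 gives g = -1, negative; keep [2, 3]
z = 2.5 gives g = 0.75, positive; keep [2.5, 3]
z = 2.75 gives g = -0.0625, negative; keep [2.5, 2.75]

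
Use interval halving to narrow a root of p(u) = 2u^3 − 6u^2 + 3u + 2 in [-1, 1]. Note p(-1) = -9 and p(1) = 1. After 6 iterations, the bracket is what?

[-0.375, -0.34375]

midpoint 0: p = 2 > 0 → [-1, 0]
midpoint -0.5: p = -1.25 < 0 → [-0.5, 0]
midpoint -0.25: p = 0.84375 > 0 → [-0.5, -0.25]
midpoint -0.375: p = -0.0742 < 0 → [-0.375, -0.25]
midpoint -0.3125: p = 0.4155 > 0 → [-0.375, -0.3125]
midpoint -0.34375: p = 0.1785 > 0 → [-0.375, -0.34375]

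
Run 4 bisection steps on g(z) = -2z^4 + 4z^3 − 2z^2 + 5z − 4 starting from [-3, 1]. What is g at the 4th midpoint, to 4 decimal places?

g(-1) = -17 < 0, so the root lies in [-1, 1]
g(0) = -4 < 0, so the root lies in [0, 1]
g(0.5) = -1.625 < 0, so the root lies in [0.5, 1]
g(0.75) = -0.3203 < 0, so the root lies in [0.75, 1]

-0.3203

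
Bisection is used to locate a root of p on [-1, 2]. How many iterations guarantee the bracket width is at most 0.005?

Width after n steps is 3/2^n. Need 2^n ≥ 3/0.005 = 600.
2^9 = 512 < 600 ≤ 2^10 = 1024, so n = 10.

10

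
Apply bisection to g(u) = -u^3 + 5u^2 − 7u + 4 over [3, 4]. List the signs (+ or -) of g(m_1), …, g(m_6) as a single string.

u = 3.5 gives g = -2.125, negative; keep [3, 3.5]
u = 3.25 gives g = -0.265625, negative; keep [3, 3.25]
u = 3.125 gives g = 0.435547, positive; keep [3.125, 3.25]
u = 3.1875 gives g = 0.1028, positive; keep [3.1875, 3.25]
u = 3.21875 gives g = -0.0769, negative; keep [3.1875, 3.21875]
u = 3.203125 gives g = 0.0141, positive; keep [3.203125, 3.21875]

--++-+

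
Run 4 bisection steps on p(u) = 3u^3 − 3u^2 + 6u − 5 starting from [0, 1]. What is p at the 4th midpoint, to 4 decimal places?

0.4602

u = 0.5 gives p = -2.375, negative; keep [0.5, 1]
u = 0.75 gives p = -0.921875, negative; keep [0.75, 1]
u = 0.875 gives p = -0.037109, negative; keep [0.875, 1]
u = 0.9375 gives p = 0.4602, positive; keep [0.875, 0.9375]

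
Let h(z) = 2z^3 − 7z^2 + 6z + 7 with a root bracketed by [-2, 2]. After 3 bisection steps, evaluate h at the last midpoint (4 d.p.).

m = 0, h(m) = 7 (+); new bracket [-2, 0]
m = -1, h(m) = -8 (−); new bracket [-1, 0]
m = -0.5, h(m) = 2 (+); new bracket [-1, -0.5]

2.0000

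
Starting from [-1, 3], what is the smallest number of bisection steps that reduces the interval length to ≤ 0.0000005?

23

Width after n steps is 4/2^n. Need 2^n ≥ 4/0.0000005 = 8000000.
2^22 = 4194304 < 8000000 ≤ 2^23 = 8388608, so n = 23.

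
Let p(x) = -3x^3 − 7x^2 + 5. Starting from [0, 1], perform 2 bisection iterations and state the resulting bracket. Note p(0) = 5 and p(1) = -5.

[0.5, 0.75]

midpoint 0.5: p = 2.875 > 0 → [0.5, 1]
midpoint 0.75: p = -0.203125 < 0 → [0.5, 0.75]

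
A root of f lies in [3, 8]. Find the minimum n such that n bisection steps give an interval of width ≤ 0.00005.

Width after n steps is 5/2^n. Need 2^n ≥ 5/0.00005 = 100000.
2^16 = 65536 < 100000 ≤ 2^17 = 131072, so n = 17.

17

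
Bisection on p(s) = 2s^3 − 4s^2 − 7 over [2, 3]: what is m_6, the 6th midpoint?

2.546875

midpoint 2.5: p = -0.75 < 0 → [2.5, 3]
midpoint 2.75: p = 4.34375 > 0 → [2.5, 2.75]
midpoint 2.625: p = 1.613281 > 0 → [2.5, 2.625]
midpoint 2.5625: p = 0.3872 > 0 → [2.5, 2.5625]
midpoint 2.53125: p = -0.1923 < 0 → [2.53125, 2.5625]
midpoint 2.546875: p = 0.0947 > 0 → [2.53125, 2.546875]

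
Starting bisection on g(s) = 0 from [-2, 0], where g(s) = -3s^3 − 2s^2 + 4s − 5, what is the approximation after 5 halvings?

-1.8125

m = -1, g(m) = -8 (−); new bracket [-2, -1]
m = -1.5, g(m) = -5.375 (−); new bracket [-2, -1.5]
m = -1.75, g(m) = -2.046875 (−); new bracket [-2, -1.75]
m = -1.875, g(m) = 0.2441 (+); new bracket [-1.875, -1.75]
m = -1.8125, g(m) = -0.9573 (−); new bracket [-1.875, -1.8125]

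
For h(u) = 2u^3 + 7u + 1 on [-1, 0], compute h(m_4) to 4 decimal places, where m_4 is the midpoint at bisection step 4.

-0.3257

midpoint -0.5: h = -2.75 < 0 → [-0.5, 0]
midpoint -0.25: h = -0.78125 < 0 → [-0.25, 0]
midpoint -0.125: h = 0.121094 > 0 → [-0.25, -0.125]
midpoint -0.1875: h = -0.3257 < 0 → [-0.1875, -0.125]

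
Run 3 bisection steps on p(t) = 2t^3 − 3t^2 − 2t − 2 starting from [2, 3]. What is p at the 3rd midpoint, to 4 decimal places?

-0.6055

midpoint 2.5: p = 5.5 > 0 → [2, 2.5]
midpoint 2.25: p = 1.09375 > 0 → [2, 2.25]
midpoint 2.125: p = -0.605469 < 0 → [2.125, 2.25]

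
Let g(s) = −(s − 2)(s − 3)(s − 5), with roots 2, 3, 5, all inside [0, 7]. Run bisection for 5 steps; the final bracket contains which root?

g(3.5) = 1.125 > 0, so the root lies in [3.5, 7]
g(5.25) = -1.828125 < 0, so the root lies in [3.5, 5.25]
g(4.375) = 2.041016 > 0, so the root lies in [4.375, 5.25]
g(4.8125) = 0.9558 > 0, so the root lies in [4.8125, 5.25]
g(5.03125) = -0.1924 < 0, so the root lies in [4.8125, 5.03125]

5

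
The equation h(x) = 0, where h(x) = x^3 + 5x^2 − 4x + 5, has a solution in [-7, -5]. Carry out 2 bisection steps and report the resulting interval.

m = -6, h(m) = -7 (−); new bracket [-6, -5]
m = -5.5, h(m) = 11.875 (+); new bracket [-6, -5.5]

[-6, -5.5]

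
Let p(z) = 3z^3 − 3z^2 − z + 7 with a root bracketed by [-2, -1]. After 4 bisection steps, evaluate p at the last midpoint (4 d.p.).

p(-1.5) = -8.375 < 0, so the root lies in [-1.5, -1]
p(-1.25) = -2.296875 < 0, so the root lies in [-1.25, -1]
p(-1.125) = 0.056641 > 0, so the root lies in [-1.25, -1.125]
p(-1.1875) = -1.0667 < 0, so the root lies in [-1.1875, -1.125]

-1.0667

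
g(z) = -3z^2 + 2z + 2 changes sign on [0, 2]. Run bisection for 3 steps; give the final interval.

[1, 1.25]

z = 1 gives g = 1, positive; keep [1, 2]
z = 1.5 gives g = -1.75, negative; keep [1, 1.5]
z = 1.25 gives g = -0.1875, negative; keep [1, 1.25]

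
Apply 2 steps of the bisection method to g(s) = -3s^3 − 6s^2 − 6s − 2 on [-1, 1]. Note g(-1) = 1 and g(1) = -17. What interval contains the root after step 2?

[-1, -0.5]

m = 0, g(m) = -2 (−); new bracket [-1, 0]
m = -0.5, g(m) = -0.125 (−); new bracket [-1, -0.5]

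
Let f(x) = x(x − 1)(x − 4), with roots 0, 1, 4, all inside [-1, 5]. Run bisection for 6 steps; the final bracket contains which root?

4

midpoint 2: f = -4 < 0 → [2, 5]
midpoint 3.5: f = -4.375 < 0 → [3.5, 5]
midpoint 4.25: f = 3.453125 > 0 → [3.5, 4.25]
midpoint 3.875: f = -1.3926 < 0 → [3.875, 4.25]
midpoint 4.0625: f = 0.7776 > 0 → [3.875, 4.0625]
midpoint 3.96875: f = -0.3682 < 0 → [3.96875, 4.0625]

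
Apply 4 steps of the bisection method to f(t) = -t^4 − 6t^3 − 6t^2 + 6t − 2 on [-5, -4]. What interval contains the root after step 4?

f(-4.5) = -13.8125 < 0, so the root lies in [-4.5, -4]
f(-4.25) = -1.535156 < 0, so the root lies in [-4.25, -4]
f(-4.125) = 2.761475 > 0, so the root lies in [-4.25, -4.125]
f(-4.1875) = 0.7532 > 0, so the root lies in [-4.25, -4.1875]

[-4.25, -4.1875]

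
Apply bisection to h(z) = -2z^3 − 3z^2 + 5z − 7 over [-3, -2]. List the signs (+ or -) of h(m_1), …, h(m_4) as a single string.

z = -2.5 gives h = -7, negative; keep [-3, -2.5]
z = -2.75 gives h = -1.84375, negative; keep [-3, -2.75]
z = -2.875 gives h = 1.355469, positive; keep [-2.875, -2.75]
z = -2.8125 gives h = -0.2983, negative; keep [-2.875, -2.8125]

--+-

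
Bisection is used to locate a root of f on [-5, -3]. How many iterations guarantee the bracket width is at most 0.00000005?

Width after n steps is 2/2^n. Need 2^n ≥ 2/0.00000005 = 40000000.
2^25 = 33554432 < 40000000 ≤ 2^26 = 67108864, so n = 26.

26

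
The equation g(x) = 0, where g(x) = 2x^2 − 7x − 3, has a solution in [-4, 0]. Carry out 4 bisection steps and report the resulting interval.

[-0.5, -0.25]

m = -2, g(m) = 19 (+); new bracket [-2, 0]
m = -1, g(m) = 6 (+); new bracket [-1, 0]
m = -0.5, g(m) = 1 (+); new bracket [-0.5, 0]
m = -0.25, g(m) = -1.125 (−); new bracket [-0.5, -0.25]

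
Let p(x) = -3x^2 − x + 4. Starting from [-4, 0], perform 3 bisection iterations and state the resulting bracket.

midpoint -2: p = -6 < 0 → [-2, 0]
midpoint -1: p = 2 > 0 → [-2, -1]
midpoint -1.5: p = -1.25 < 0 → [-1.5, -1]

[-1.5, -1]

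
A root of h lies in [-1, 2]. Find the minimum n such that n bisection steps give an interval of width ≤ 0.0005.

Width after n steps is 3/2^n. Need 2^n ≥ 3/0.0005 = 6000.
2^12 = 4096 < 6000 ≤ 2^13 = 8192, so n = 13.

13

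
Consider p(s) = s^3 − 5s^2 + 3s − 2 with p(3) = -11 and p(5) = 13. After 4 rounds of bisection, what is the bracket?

m = 4, p(m) = -6 (−); new bracket [4, 5]
m = 4.5, p(m) = 1.375 (+); new bracket [4, 4.5]
m = 4.25, p(m) = -2.796875 (−); new bracket [4.25, 4.5]
m = 4.375, p(m) = -0.8379 (−); new bracket [4.375, 4.5]

[4.375, 4.5]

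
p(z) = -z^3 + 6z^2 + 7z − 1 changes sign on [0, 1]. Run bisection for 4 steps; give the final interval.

[0.125, 0.1875]

z = 0.5 gives p = 3.875, positive; keep [0, 0.5]
z = 0.25 gives p = 1.109375, positive; keep [0, 0.25]
z = 0.125 gives p = -0.033203, negative; keep [0.125, 0.25]
z = 0.1875 gives p = 0.5168, positive; keep [0.125, 0.1875]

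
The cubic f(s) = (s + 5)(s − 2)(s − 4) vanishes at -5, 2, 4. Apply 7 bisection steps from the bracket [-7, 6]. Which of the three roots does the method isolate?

-5

m = -0.5, f(m) = 50.625 (+); new bracket [-7, -0.5]
m = -3.75, f(m) = 55.703125 (+); new bracket [-7, -3.75]
m = -5.375, f(m) = -25.927734 (−); new bracket [-5.375, -3.75]
m = -4.5625, f(m) = 24.5837 (+); new bracket [-5.375, -4.5625]
m = -4.96875, f(m) = 1.9532 (+); new bracket [-5.375, -4.96875]
m = -5.171875, f(m) = -11.3059 (−); new bracket [-5.171875, -4.96875]
m = -5.0703125, f(m) = -4.5091 (−); new bracket [-5.0703125, -4.96875]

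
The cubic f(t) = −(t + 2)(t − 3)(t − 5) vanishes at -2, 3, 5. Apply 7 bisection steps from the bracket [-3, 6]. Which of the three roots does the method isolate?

-2

f(1.5) = -18.375 < 0, so the root lies in [-3, 1.5]
f(-0.75) = -26.953125 < 0, so the root lies in [-3, -0.75]
f(-1.875) = -4.189453 < 0, so the root lies in [-3, -1.875]
f(-2.4375) = 17.6931 > 0, so the root lies in [-2.4375, -1.875]
f(-2.15625) = 5.7655 > 0, so the root lies in [-2.15625, -1.875]
f(-2.015625) = 0.5498 > 0, so the root lies in [-2.015625, -1.875]
f(-1.9453125) = -1.8783 < 0, so the root lies in [-2.015625, -1.9453125]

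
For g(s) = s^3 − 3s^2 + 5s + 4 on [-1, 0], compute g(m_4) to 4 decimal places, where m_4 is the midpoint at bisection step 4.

0.0603

s = -0.5 gives g = 0.625, positive; keep [-1, -0.5]
s = -0.75 gives g = -1.859375, negative; keep [-0.75, -0.5]
s = -0.625 gives g = -0.541016, negative; keep [-0.625, -0.5]
s = -0.5625 gives g = 0.0603, positive; keep [-0.625, -0.5625]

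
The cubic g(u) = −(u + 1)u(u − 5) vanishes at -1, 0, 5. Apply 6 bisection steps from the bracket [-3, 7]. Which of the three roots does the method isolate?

u = 2 gives g = 18, positive; keep [2, 7]
u = 4.5 gives g = 12.375, positive; keep [4.5, 7]
u = 5.75 gives g = -29.109375, negative; keep [4.5, 5.75]
u = 5.125 gives g = -3.9238, negative; keep [4.5, 5.125]
u = 4.8125 gives g = 5.2449, positive; keep [4.8125, 5.125]
u = 4.96875 gives g = 0.9268, positive; keep [4.96875, 5.125]

5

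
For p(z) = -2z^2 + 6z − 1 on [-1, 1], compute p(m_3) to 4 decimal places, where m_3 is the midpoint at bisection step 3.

0.3750

z = 0 gives p = -1, negative; keep [0, 1]
z = 0.5 gives p = 1.5, positive; keep [0, 0.5]
z = 0.25 gives p = 0.375, positive; keep [0, 0.25]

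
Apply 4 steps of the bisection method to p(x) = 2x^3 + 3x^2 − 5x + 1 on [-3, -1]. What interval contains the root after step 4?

[-2.625, -2.5]

p(-2) = 7 > 0, so the root lies in [-3, -2]
p(-2.5) = 1 > 0, so the root lies in [-3, -2.5]
p(-2.75) = -4.15625 < 0, so the root lies in [-2.75, -2.5]
p(-2.625) = -1.3789 < 0, so the root lies in [-2.625, -2.5]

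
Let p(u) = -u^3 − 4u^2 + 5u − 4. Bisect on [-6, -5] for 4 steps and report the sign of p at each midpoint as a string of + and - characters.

midpoint -5.5: p = 13.875 > 0 → [-5.5, -5]
midpoint -5.25: p = 4.203125 > 0 → [-5.25, -5]
midpoint -5.125: p = -0.076172 < 0 → [-5.25, -5.125]
midpoint -5.1875: p = 2.0183 > 0 → [-5.1875, -5.125]

++-+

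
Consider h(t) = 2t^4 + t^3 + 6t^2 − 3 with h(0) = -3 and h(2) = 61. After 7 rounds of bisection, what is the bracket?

[0.625, 0.640625]

midpoint 1: h = 6 > 0 → [0, 1]
midpoint 0.5: h = -1.25 < 0 → [0.5, 1]
midpoint 0.75: h = 1.429688 > 0 → [0.5, 0.75]
midpoint 0.625: h = -0.1069 < 0 → [0.625, 0.75]
midpoint 0.6875: h = 0.6077 > 0 → [0.625, 0.6875]
midpoint 0.65625: h = 0.2376 > 0 → [0.625, 0.65625]
midpoint 0.640625: h = 0.0622 > 0 → [0.625, 0.640625]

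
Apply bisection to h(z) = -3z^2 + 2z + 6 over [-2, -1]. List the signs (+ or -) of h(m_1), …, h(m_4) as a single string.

z = -1.5 gives h = -3.75, negative; keep [-1.5, -1]
z = -1.25 gives h = -1.1875, negative; keep [-1.25, -1]
z = -1.125 gives h = -0.046875, negative; keep [-1.125, -1]
z = -1.0625 gives h = 0.4883, positive; keep [-1.125, -1.0625]

---+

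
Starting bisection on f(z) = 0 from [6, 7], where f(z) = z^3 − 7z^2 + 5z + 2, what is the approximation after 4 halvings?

6.1875

m = 6.5, f(m) = 13.375 (+); new bracket [6, 6.5]
m = 6.25, f(m) = 3.953125 (+); new bracket [6, 6.25]
m = 6.125, f(m) = -0.201172 (−); new bracket [6.125, 6.25]
m = 6.1875, f(m) = 1.8308 (+); new bracket [6.125, 6.1875]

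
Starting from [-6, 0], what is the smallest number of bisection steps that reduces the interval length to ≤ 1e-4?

Width after n steps is 6/2^n. Need 2^n ≥ 6/1e-4 = 60000.
2^15 = 32768 < 60000 ≤ 2^16 = 65536, so n = 16.

16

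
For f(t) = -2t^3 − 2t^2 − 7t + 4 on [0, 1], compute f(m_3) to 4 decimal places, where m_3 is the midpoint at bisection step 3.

f(0.5) = -0.25 < 0, so the root lies in [0, 0.5]
f(0.25) = 2.09375 > 0, so the root lies in [0.25, 0.5]
f(0.375) = 0.988281 > 0, so the root lies in [0.375, 0.5]

0.9883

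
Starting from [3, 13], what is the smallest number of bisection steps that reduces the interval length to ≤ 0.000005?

Width after n steps is 10/2^n. Need 2^n ≥ 10/0.000005 = 2000000.
2^20 = 1048576 < 2000000 ≤ 2^21 = 2097152, so n = 21.

21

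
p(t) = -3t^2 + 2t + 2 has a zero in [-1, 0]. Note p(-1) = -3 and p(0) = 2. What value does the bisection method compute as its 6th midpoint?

-0.546875

t = -0.5 gives p = 0.25, positive; keep [-1, -0.5]
t = -0.75 gives p = -1.1875, negative; keep [-0.75, -0.5]
t = -0.625 gives p = -0.421875, negative; keep [-0.625, -0.5]
t = -0.5625 gives p = -0.0742, negative; keep [-0.5625, -0.5]
t = -0.53125 gives p = 0.0908, positive; keep [-0.5625, -0.53125]
t = -0.546875 gives p = 0.009, positive; keep [-0.5625, -0.546875]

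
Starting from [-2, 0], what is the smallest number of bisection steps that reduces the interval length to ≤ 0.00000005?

Width after n steps is 2/2^n. Need 2^n ≥ 2/0.00000005 = 40000000.
2^25 = 33554432 < 40000000 ≤ 2^26 = 67108864, so n = 26.

26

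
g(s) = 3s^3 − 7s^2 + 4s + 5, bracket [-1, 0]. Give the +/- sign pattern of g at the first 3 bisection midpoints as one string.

+--

s = -0.5 gives g = 0.875, positive; keep [-1, -0.5]
s = -0.75 gives g = -3.203125, negative; keep [-0.75, -0.5]
s = -0.625 gives g = -0.966797, negative; keep [-0.625, -0.5]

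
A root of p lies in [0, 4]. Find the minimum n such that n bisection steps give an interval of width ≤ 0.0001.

Width after n steps is 4/2^n. Need 2^n ≥ 4/0.0001 = 40000.
2^15 = 32768 < 40000 ≤ 2^16 = 65536, so n = 16.

16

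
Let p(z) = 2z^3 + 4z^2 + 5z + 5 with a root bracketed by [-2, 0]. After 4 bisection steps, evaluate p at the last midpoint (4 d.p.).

0.4883

m = -1, p(m) = 2 (+); new bracket [-2, -1]
m = -1.5, p(m) = -0.25 (−); new bracket [-1.5, -1]
m = -1.25, p(m) = 1.09375 (+); new bracket [-1.5, -1.25]
m = -1.375, p(m) = 0.4883 (+); new bracket [-1.5, -1.375]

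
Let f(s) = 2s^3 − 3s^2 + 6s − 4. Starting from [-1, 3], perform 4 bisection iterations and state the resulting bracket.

f(1) = 1 > 0, so the root lies in [-1, 1]
f(0) = -4 < 0, so the root lies in [0, 1]
f(0.5) = -1.5 < 0, so the root lies in [0.5, 1]
f(0.75) = -0.3438 < 0, so the root lies in [0.75, 1]

[0.75, 1]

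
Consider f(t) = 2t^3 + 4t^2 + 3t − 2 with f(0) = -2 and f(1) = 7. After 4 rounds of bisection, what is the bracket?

m = 0.5, f(m) = 0.75 (+); new bracket [0, 0.5]
m = 0.25, f(m) = -0.96875 (−); new bracket [0.25, 0.5]
m = 0.375, f(m) = -0.207031 (−); new bracket [0.375, 0.5]
m = 0.4375, f(m) = 0.2456 (+); new bracket [0.375, 0.4375]

[0.375, 0.4375]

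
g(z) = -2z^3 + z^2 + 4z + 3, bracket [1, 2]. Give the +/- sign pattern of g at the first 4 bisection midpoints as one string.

m = 1.5, g(m) = 4.5 (+); new bracket [1.5, 2]
m = 1.75, g(m) = 2.34375 (+); new bracket [1.75, 2]
m = 1.875, g(m) = 0.832031 (+); new bracket [1.875, 2]
m = 1.9375, g(m) = -0.0425 (−); new bracket [1.875, 1.9375]

+++-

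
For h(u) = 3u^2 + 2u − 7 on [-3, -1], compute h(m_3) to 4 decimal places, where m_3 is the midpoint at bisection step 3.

m = -2, h(m) = 1 (+); new bracket [-2, -1]
m = -1.5, h(m) = -3.25 (−); new bracket [-2, -1.5]
m = -1.75, h(m) = -1.3125 (−); new bracket [-2, -1.75]

-1.3125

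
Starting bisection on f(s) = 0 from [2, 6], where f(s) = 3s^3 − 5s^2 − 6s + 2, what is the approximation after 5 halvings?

midpoint 4: f = 90 > 0 → [2, 4]
midpoint 3: f = 20 > 0 → [2, 3]
midpoint 2.5: f = 2.625 > 0 → [2, 2.5]
midpoint 2.25: f = -2.6406 < 0 → [2.25, 2.5]
midpoint 2.375: f = -0.2637 < 0 → [2.375, 2.5]

2.375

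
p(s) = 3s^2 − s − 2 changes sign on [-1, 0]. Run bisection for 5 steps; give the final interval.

[-0.6875, -0.65625]

p(-0.5) = -0.75 < 0, so the root lies in [-1, -0.5]
p(-0.75) = 0.4375 > 0, so the root lies in [-0.75, -0.5]
p(-0.625) = -0.203125 < 0, so the root lies in [-0.75, -0.625]
p(-0.6875) = 0.1055 > 0, so the root lies in [-0.6875, -0.625]
p(-0.65625) = -0.0518 < 0, so the root lies in [-0.6875, -0.65625]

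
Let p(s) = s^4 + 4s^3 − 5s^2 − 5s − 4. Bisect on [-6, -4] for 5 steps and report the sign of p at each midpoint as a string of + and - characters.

+--+-

midpoint -5: p = 21 > 0 → [-5, -4]
midpoint -4.5: p = -37.1875 < 0 → [-5, -4.5]
midpoint -4.75: p = -12.683594 < 0 → [-5, -4.75]
midpoint -4.875: p = 2.9221 > 0 → [-4.875, -4.75]
midpoint -4.8125: p = -5.1785 < 0 → [-4.875, -4.8125]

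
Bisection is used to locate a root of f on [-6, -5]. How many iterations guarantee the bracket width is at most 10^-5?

Width after n steps is 1/2^n. Need 2^n ≥ 1/10^-5 = 100000.
2^16 = 65536 < 100000 ≤ 2^17 = 131072, so n = 17.

17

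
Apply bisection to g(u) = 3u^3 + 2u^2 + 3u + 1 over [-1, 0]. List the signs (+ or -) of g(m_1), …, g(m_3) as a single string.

-+-

u = -0.5 gives g = -0.375, negative; keep [-0.5, 0]
u = -0.25 gives g = 0.328125, positive; keep [-0.5, -0.25]
u = -0.375 gives g = -0.001953, negative; keep [-0.375, -0.25]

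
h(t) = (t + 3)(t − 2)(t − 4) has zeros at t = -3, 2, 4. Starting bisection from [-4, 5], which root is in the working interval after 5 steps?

midpoint 0.5: h = 18.375 > 0 → [-4, 0.5]
midpoint -1.75: h = 26.953125 > 0 → [-4, -1.75]
midpoint -2.875: h = 4.189453 > 0 → [-4, -2.875]
midpoint -3.4375: h = -17.6931 < 0 → [-3.4375, -2.875]
midpoint -3.15625: h = -5.7655 < 0 → [-3.15625, -2.875]

-3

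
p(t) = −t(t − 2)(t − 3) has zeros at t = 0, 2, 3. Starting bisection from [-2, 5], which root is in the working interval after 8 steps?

m = 1.5, p(m) = -1.125 (−); new bracket [-2, 1.5]
m = -0.25, p(m) = 1.828125 (+); new bracket [-0.25, 1.5]
m = 0.625, p(m) = -2.041016 (−); new bracket [-0.25, 0.625]
m = 0.1875, p(m) = -0.9558 (−); new bracket [-0.25, 0.1875]
m = -0.03125, p(m) = 0.1924 (+); new bracket [-0.03125, 0.1875]
m = 0.078125, p(m) = -0.4387 (−); new bracket [-0.03125, 0.078125]
m = 0.0234375, p(m) = -0.1379 (−); new bracket [-0.03125, 0.0234375]
m = -0.00390625, p(m) = 0.0235 (+); new bracket [-0.00390625, 0.0234375]

0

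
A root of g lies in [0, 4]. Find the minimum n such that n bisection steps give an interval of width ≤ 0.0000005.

23

Width after n steps is 4/2^n. Need 2^n ≥ 4/0.0000005 = 8000000.
2^22 = 4194304 < 8000000 ≤ 2^23 = 8388608, so n = 23.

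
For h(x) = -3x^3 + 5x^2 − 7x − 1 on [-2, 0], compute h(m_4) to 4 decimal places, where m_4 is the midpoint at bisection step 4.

m = -1, h(m) = 14 (+); new bracket [-1, 0]
m = -0.5, h(m) = 4.125 (+); new bracket [-0.5, 0]
m = -0.25, h(m) = 1.109375 (+); new bracket [-0.25, 0]
m = -0.125, h(m) = -0.041 (−); new bracket [-0.25, -0.125]

-0.0410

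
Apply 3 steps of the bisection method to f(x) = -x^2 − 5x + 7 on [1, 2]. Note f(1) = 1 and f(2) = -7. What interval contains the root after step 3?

[1.125, 1.25]

x = 1.5 gives f = -2.75, negative; keep [1, 1.5]
x = 1.25 gives f = -0.8125, negative; keep [1, 1.25]
x = 1.125 gives f = 0.109375, positive; keep [1.125, 1.25]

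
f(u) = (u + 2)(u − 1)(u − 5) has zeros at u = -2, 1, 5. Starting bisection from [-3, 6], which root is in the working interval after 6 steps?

midpoint 1.5: f = -6.125 < 0 → [1.5, 6]
midpoint 3.75: f = -19.765625 < 0 → [3.75, 6]
midpoint 4.875: f = -3.330078 < 0 → [4.875, 6]
midpoint 5.4375: f = 14.4392 > 0 → [4.875, 5.4375]
midpoint 5.15625: f = 4.6474 > 0 → [4.875, 5.15625]
midpoint 5.015625: f = 0.4402 > 0 → [4.875, 5.015625]

5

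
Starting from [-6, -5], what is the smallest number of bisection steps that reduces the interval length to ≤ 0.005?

8

Width after n steps is 1/2^n. Need 2^n ≥ 1/0.005 = 200.
2^7 = 128 < 200 ≤ 2^8 = 256, so n = 8.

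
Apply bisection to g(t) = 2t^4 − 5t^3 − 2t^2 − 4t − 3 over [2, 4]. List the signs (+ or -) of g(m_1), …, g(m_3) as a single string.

-++

midpoint 3: g = -6 < 0 → [3, 4]
midpoint 3.5: g = 44.25 > 0 → [3, 3.5]
midpoint 3.25: g = 14.367188 > 0 → [3, 3.25]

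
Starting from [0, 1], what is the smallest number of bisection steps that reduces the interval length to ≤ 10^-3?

10

Width after n steps is 1/2^n. Need 2^n ≥ 1/10^-3 = 1000.
2^9 = 512 < 1000 ≤ 2^10 = 1024, so n = 10.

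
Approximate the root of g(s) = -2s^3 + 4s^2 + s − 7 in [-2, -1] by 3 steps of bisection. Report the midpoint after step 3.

-1.125

s = -1.5 gives g = 7.25, positive; keep [-1.5, -1]
s = -1.25 gives g = 1.90625, positive; keep [-1.25, -1]
s = -1.125 gives g = -0.214844, negative; keep [-1.25, -1.125]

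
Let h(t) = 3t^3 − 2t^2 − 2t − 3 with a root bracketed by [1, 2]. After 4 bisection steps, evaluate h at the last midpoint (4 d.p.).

m = 1.5, h(m) = -0.375 (−); new bracket [1.5, 2]
m = 1.75, h(m) = 3.453125 (+); new bracket [1.5, 1.75]
m = 1.625, h(m) = 1.341797 (+); new bracket [1.5, 1.625]
m = 1.5625, h(m) = 0.4363 (+); new bracket [1.5, 1.5625]

0.4363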